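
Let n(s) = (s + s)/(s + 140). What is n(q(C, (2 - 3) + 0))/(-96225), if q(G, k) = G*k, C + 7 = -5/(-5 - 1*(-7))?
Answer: -38/28771275 ≈ -1.3208e-6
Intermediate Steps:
C = -19/2 (C = -7 - 5/(-5 - 1*(-7)) = -7 - 5/(-5 + 7) = -7 - 5/2 = -19/2 ≈ -9.5000)
n(s) = 2*s/(140 + s) (n(s) = (2*s)/(140 + s) = 2*s/(140 + s))
n(q(C, (2 - 3) + 0))/(-96225) = (2*(-19*((2 - 3) + 0)/2)/(140 - 19*((2 - 3) + 0)/2))/(-96225) = (2*(-19*(-1 + 0)/2)/(140 - 19*(-1 + 0)/2))*(-1/96225) = (2*(-19/2*(-1))/(140 - 19/2*(-1)))*(-1/96225) = (2*(19/2)/(140 + 19/2))*(-1/96225) = (2*(19/2)/(299/2))*(-1/96225) = (2*(19/2)*(2/299))*(-1/96225) = (38/299)*(-1/96225) = -38/28771275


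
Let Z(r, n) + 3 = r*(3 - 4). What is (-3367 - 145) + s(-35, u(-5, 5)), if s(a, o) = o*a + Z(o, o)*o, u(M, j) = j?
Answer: -3727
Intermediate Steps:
Z(r, n) = -3 - r (Z(r, n) = -3 + r*(3 - 4) = -3 + r*(-1) = -3 - r)
s(a, o) = a*o + o*(-3 - o) (s(a, o) = o*a + (-3 - o)*o = a*o + o*(-3 - o))
(-3367 - 145) + s(-35, u(-5, 5)) = (-3367 - 145) + 5*(-3 - 35 - 1*5) = -3512 + 5*(-3 - 35 - 5) = -3512 + 5*(-43) = -3512 - 215 = -3727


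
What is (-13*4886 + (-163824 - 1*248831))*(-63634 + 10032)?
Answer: 25523825146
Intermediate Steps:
(-13*4886 + (-163824 - 1*248831))*(-63634 + 10032) = (-63518 + (-163824 - 248831))*(-53602) = (-63518 - 412655)*(-53602) = -476173*(-53602) = 25523825146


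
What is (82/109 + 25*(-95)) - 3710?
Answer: -663183/109 ≈ -6084.3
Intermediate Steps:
(82/109 + 25*(-95)) - 3710 = (82*(1/109) - 2375) - 3710 = (82/109 - 2375) - 3710 = -258793/109 - 3710 = -663183/109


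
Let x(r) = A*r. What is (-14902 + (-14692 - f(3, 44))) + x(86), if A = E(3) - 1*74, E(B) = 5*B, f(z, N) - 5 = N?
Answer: -34717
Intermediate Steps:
f(z, N) = 5 + N
A = -59 (A = 5*3 - 1*74 = 15 - 74 = -59)
x(r) = -59*r
(-14902 + (-14692 - f(3, 44))) + x(86) = (-14902 + (-14692 - (5 + 44))) - 59*86 = (-14902 + (-14692 - 1*49)) - 5074 = (-14902 + (-14692 - 49)) - 5074 = (-14902 - 14741) - 5074 = -29643 - 5074 = -34717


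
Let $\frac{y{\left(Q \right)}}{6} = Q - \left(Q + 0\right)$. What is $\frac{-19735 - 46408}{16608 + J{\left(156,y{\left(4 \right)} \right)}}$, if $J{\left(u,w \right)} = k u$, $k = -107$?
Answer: $\frac{9449}{12} \approx 787.42$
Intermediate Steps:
$y{\left(Q \right)} = 0$ ($y{\left(Q \right)} = 6 \left(Q - \left(Q + 0\right)\right) = 6 \left(Q - Q\right) = 6 \cdot 0 = 0$)
$J{\left(u,w \right)} = - 107 u$
$\frac{-19735 - 46408}{16608 + J{\left(156,y{\left(4 \right)} \right)}} = \frac{-19735 - 46408}{16608 - 16692} = - \frac{66143}{16608 - 16692} = - \frac{66143}{-84} = \left(-66143\right) \left(- \frac{1}{84}\right) = \frac{9449}{12}$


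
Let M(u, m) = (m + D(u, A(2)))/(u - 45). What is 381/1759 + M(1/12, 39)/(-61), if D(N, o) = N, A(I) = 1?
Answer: 1907410/8262023 ≈ 0.23086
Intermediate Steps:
M(u, m) = (m + u)/(-45 + u) (M(u, m) = (m + u)/(u - 45) = (m + u)/(-45 + u))
381/1759 + M(1/12, 39)/(-61) = 381/1759 + ((39 + 1/12)/(-45 + 1/12))/(-61) = 381*(1/1759) + ((39 + 1/12)/(-45 + 1/12))*(-1/61) = 381/1759 + ((469/12)/(-539/12))*(-1/61) = 381/1759 - 12/539*469/12*(-1/61) = 381/1759 - 67/77*(-1/61) = 381/1759 + 67/4697 = 1907410/8262023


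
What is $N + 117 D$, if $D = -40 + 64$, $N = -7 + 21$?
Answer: $2822$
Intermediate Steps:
$N = 14$
$D = 24$
$N + 117 D = 14 + 117 \cdot 24 = 14 + 2808 = 2822$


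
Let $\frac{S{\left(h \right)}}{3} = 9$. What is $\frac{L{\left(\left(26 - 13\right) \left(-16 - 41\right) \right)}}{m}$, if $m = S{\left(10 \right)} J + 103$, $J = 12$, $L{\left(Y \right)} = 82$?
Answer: $\frac{82}{427} \approx 0.19204$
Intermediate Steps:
$S{\left(h \right)} = 27$ ($S{\left(h \right)} = 3 \cdot 9 = 27$)
$m = 427$ ($m = 27 \cdot 12 + 103 = 324 + 103 = 427$)
$\frac{L{\left(\left(26 - 13\right) \left(-16 - 41\right) \right)}}{m} = \frac{82}{427}$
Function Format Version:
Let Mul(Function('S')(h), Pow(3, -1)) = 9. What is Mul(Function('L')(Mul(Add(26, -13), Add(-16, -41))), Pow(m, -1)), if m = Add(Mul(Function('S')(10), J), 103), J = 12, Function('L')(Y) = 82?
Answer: Rational(82, 427) ≈ 0.19204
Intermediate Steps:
Function('S')(h) = 27 (Function('S')(h) = Mul(3, 9) = 27)
m = 427 (m = Add(Mul(27, 12), 103) = Add(324, 103) = 427)
Mul(Function('L')(Mul(Add(26, -13), Add(-16, -41))), Pow(m, -1)) = Mul(82, Pow(427, -1)) = Mul(82, Rational(1, 427)) = Rational(82, 427)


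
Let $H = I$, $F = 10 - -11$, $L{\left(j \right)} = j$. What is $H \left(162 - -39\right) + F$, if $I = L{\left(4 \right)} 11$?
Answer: $8865$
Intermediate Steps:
$I = 44$ ($I = 4 \cdot 11 = 44$)
$F = 21$ ($F = 10 + 11 = 21$)
$H = 44$
$H \left(162 - -39\right) + F = 44 \left(162 - -39\right) + 21 = 44 \left(162 + 39\right) + 21 = 44 \cdot 201 + 21 = 8844 + 21 = 8865$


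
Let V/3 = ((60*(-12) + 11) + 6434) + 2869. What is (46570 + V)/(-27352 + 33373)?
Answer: 72352/6021 ≈ 12.017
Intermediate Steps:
V = 25782 (V = 3*(((60*(-12) + 11) + 6434) + 2869) = 3*(((-720 + 11) + 6434) + 2869) = 3*((-709 + 6434) + 2869) = 3*(5725 + 2869) = 3*8594 = 25782)
(46570 + V)/(-27352 + 33373) = (46570 + 25782)/(-27352 + 33373) = 72352/6021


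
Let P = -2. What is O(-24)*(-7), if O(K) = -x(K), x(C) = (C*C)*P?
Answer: -8064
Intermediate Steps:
x(C) = -2*C² (x(C) = (C*C)*(-2) = C²*(-2) = -2*C²)
O(K) = 2*K² (O(K) = -(-2)*K² = 2*K²)
O(-24)*(-7) = (2*(-24)²)*(-7) = (2*576)*(-7) = 1152*(-7) = -8064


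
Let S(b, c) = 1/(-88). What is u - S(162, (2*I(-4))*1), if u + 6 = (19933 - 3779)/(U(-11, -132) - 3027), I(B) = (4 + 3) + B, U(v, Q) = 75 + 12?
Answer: -742733/64680 ≈ -11.483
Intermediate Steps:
U(v, Q) = 87
I(B) = 7 + B
S(b, c) = -1/88
u = -16897/1470 (u = -6 + (19933 - 3779)/(87 - 3027) = -6 + 16154/(-2940) = -6 + 16154*(-1/2940) = -6 - 8077/1470 = -16897/1470 ≈ -11.495)
u - S(162, (2*I(-4))*1) = -16897/1470 - 1*(-1/88) = -16897/1470 + 1/88 = -742733/64680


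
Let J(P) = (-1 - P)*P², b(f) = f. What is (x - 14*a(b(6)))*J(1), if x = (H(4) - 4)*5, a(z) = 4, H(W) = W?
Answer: 112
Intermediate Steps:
x = 0 (x = (4 - 4)*5 = 0*5 = 0)
J(P) = P²*(-1 - P)
(x - 14*a(b(6)))*J(1) = (0 - 14*4)*(1²*(-1 - 1*1)) = (0 - 56)*(1*(-1 - 1)) = -56*(-2) = 112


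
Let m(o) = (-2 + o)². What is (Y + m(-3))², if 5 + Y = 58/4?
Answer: 4761/4 ≈ 1190.3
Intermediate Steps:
Y = 19/2 (Y = -5 + 58/4 = -5 + 58*(¼) = -5 + 29/2 = 19/2 ≈ 9.5000)
(Y + m(-3))² = (19/2 + (-2 - 3)²)² = (19/2 + (-5)²)² = (19/2 + 25)² = (69/2)² = 4761/4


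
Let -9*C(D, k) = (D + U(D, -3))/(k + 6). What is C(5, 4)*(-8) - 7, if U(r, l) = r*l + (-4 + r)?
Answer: -39/5 ≈ -7.8000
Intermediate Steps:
U(r, l) = -4 + r + l*r (U(r, l) = l*r + (-4 + r) = -4 + r + l*r)
C(D, k) = -(-4 - D)/(9*(6 + k)) (C(D, k) = -(D + (-4 + D - 3*D))/(9*(k + 6)) = -(D + (-4 - 2*D))/(9*(6 + k)) = -(-4 - D)/(9*(6 + k)))
C(5, 4)*(-8) - 7 = ((4 + 5)/(9*(6 + 4)))*(-8) - 7 = ((⅑)*9/10)*(-8) - 7 = ((⅑)*(⅒)*9)*(-8) - 7 = (⅒)*(-8) - 7 = -⅘ - 7 = -39/5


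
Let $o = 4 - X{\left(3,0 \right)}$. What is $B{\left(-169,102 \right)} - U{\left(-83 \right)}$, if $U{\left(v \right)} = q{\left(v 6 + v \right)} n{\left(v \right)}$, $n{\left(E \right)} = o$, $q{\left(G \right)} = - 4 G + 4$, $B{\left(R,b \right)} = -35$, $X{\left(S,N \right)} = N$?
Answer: $-9347$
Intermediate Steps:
$q{\left(G \right)} = 4 - 4 G$
$o = 4$ ($o = 4 - 0 = 4 + 0 = 4$)
$n{\left(E \right)} = 4$
$U{\left(v \right)} = 16 - 112 v$ ($U{\left(v \right)} = \left(4 - 4 \left(v 6 + v\right)\right) 4 = \left(4 - 4 \left(6 v + v\right)\right) 4 = \left(4 - 4 \cdot 7 v\right) 4 = \left(4 - 28 v\right) 4 = 16 - 112 v$)
$B{\left(-169,102 \right)} - U{\left(-83 \right)} = -35 - \left(16 - -9296\right) = -35 - \left(16 + 9296\right) = -35 - 9312 = -9347$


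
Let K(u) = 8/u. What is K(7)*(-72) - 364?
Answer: -3124/7 ≈ -446.29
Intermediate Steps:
K(7)*(-72) - 364 = (8/7)*(-72) - 364 = -576/7 - 364 = -3124/7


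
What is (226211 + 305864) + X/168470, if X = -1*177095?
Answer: 17927699631/33694 ≈ 5.3207e+5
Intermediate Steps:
X = -177095
(226211 + 305864) + X/168470 = (226211 + 305864) - 177095/168470 = 532075 - 177095*1/168470 = 532075 - 35419/33694 = 17927699631/33694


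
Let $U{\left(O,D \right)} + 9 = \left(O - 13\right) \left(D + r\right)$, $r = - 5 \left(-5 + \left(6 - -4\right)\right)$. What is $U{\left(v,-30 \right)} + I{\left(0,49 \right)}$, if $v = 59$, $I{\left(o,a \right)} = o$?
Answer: $-2539$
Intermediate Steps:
$r = -25$ ($r = - 5 \left(-5 + \left(6 + 4\right)\right) = - 5 \left(-5 + 10\right) = \left(-5\right) 5 = -25$)
$U{\left(O,D \right)} = -9 + \left(-25 + D\right) \left(-13 + O\right)$ ($U{\left(O,D \right)} = -9 + \left(O - 13\right) \left(D - 25\right) = -9 + \left(-13 + O\right) \left(-25 + D\right) = -9 + \left(-25 + D\right) \left(-13 + O\right)$)
$U{\left(v,-30 \right)} + I{\left(0,49 \right)} = \left(316 - 1475 - -390 - 1770\right) + 0 = \left(316 - 1475 + 390 - 1770\right) + 0 = -2539 + 0 = -2539$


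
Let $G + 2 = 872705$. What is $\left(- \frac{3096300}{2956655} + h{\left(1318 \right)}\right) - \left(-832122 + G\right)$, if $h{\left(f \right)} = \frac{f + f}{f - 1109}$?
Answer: $- \frac{5013902568823}{123588179} \approx -40569.0$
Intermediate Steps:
$G = 872703$ ($G = -2 + 872705 = 872703$)
$h{\left(f \right)} = \frac{2 f}{-1109 + f}$
$\left(- \frac{3096300}{2956655} + h{\left(1318 \right)}\right) - \left(-832122 + G\right) = \left(- \frac{3096300}{2956655} + 2 \cdot 1318 \frac{1}{-1109 + 1318}\right) + \left(832122 - 872703\right) = \left(\left(-3096300\right) \frac{1}{2956655} + 2 \cdot 1318 \cdot \frac{1}{209}\right) + \left(832122 - 872703\right) = \left(- \frac{619260}{591331} + 2 \cdot 1318 \cdot \frac{1}{209}\right) - 40581 = \left(- \frac{619260}{591331} + \frac{2636}{209}\right) - 40581 = \frac{1429323176}{123588179} - 40581 = - \frac{5013902568823}{123588179}$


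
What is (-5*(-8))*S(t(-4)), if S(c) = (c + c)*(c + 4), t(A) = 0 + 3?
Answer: 1680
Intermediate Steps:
t(A) = 3
S(c) = 2*c*(4 + c) (S(c) = (2*c)*(4 + c) = 2*c*(4 + c))
(-5*(-8))*S(t(-4)) = (-5*(-8))*(2*3*(4 + 3)) = 40*(2*3*7) = 40*42 = 1680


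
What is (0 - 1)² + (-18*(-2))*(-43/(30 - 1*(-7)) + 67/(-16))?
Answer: -28355/148 ≈ -191.59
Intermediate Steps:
(0 - 1)² + (-18*(-2))*(-43/(30 - 1*(-7)) + 67/(-16)) = (-1)² + 36*(-43/(30 + 7) + 67*(-1/16)) = 1 + 36*(-43/37 - 67/16) = 1 + 36*(-3167/592) = 1 - 28503/148 = -28355/148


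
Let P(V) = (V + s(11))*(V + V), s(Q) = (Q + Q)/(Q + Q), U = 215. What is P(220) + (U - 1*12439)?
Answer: 85016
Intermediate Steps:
s(Q) = 1 (s(Q) = (2*Q)/((2*Q)) = (2*Q)*(1/(2*Q)) = 1)
P(V) = 2*V*(1 + V) (P(V) = (V + 1)*(V + V) = (1 + V)*(2*V) = 2*V*(1 + V))
P(220) + (U - 1*12439) = 2*220*(1 + 220) + (215 - 1*12439) = 2*220*221 + (215 - 12439) = 97240 - 12224 = 85016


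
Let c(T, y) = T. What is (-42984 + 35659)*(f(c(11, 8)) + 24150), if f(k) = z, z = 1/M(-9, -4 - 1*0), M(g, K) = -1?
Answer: -176891425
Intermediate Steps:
z = -1 (z = 1/(-1) = -1)
f(k) = -1
(-42984 + 35659)*(f(c(11, 8)) + 24150) = (-42984 + 35659)*(-1 + 24150) = -7325*24149 = -176891425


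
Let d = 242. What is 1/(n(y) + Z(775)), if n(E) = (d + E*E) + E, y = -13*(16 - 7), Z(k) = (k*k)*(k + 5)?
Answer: 1/468501314 ≈ 2.1345e-9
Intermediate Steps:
Z(k) = k**2*(5 + k)
y = -117 (y = -13*9 = -117)
n(E) = 242 + E + E**2 (n(E) = (242 + E*E) + E = (242 + E**2) + E = 242 + E + E**2)
1/(n(y) + Z(775)) = 1/((242 - 117 + (-117)**2) + 775**2*(5 + 775)) = 1/((242 - 117 + 13689) + 600625*780) = 1/(13814 + 468487500) = 1/468501314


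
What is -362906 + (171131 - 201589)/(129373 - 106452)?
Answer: -8318198884/22921 ≈ -3.6291e+5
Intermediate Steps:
-362906 + (171131 - 201589)/(129373 - 106452) = -362906 - 30458/22921 = -8318198884/22921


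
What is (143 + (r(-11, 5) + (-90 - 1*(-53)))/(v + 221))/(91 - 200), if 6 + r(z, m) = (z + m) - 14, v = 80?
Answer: -6140/4687 ≈ -1.3100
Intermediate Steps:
r(z, m) = -20 + m + z (r(z, m) = -6 + ((z + m) - 14) = -6 + ((m + z) - 14) = -6 + (-14 + m + z) = -20 + m + z)
(143 + (r(-11, 5) + (-90 - 1*(-53)))/(v + 221))/(91 - 200) = (143 + ((-20 + 5 - 11) + (-90 - 1*(-53)))/(80 + 221))/(91 - 200) = (143 + (-26 + (-90 + 53))/301)/(-109) = (143 + (-26 - 37)*(1/301))*(-1/109) = (143 - 63*1/301)*(-1/109) = (143 - 9/43)*(-1/109) = (6140/43)*(-1/109) = -6140/4687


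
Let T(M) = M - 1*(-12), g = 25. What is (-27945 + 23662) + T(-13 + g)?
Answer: -4259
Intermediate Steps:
T(M) = 12 + M (T(M) = M + 12 = 12 + M)
(-27945 + 23662) + T(-13 + g) = (-27945 + 23662) + (12 + (-13 + 25)) = -4283 + (12 + 12) = -4283 + 24 = -4259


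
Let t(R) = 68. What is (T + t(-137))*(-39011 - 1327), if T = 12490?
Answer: -506564604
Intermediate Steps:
(T + t(-137))*(-39011 - 1327) = (12490 + 68)*(-39011 - 1327) = 12558*(-40338) = -506564604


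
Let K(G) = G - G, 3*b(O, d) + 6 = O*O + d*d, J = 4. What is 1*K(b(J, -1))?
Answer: 0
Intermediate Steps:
b(O, d) = -2 + O²/3 + d²/3 (b(O, d) = -2 + (O*O + d*d)/3 = -2 + (O² + d²)/3 = -2 + (O²/3 + d²/3) = -2 + O²/3 + d²/3)
K(G) = 0
1*K(b(J, -1)) = 1*0 = 0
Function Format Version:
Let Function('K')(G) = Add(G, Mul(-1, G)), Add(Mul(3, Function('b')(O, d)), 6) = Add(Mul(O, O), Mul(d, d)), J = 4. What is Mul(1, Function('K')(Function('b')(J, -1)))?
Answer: 0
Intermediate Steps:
Function('b')(O, d) = Add(-2, Mul(Rational(1, 3), Pow(O, 2)), Mul(Rational(1, 3), Pow(d, 2))) (Function('b')(O, d) = Add(-2, Mul(Rational(1, 3), Add(Mul(O, O), Mul(d, d)))) = Add(-2, Mul(Rational(1, 3), Add(Pow(O, 2), Pow(d, 2)))) = Add(-2, Add(Mul(Rational(1, 3), Pow(O, 2)), Mul(Rational(1, 3), Pow(d, 2)))) = Add(-2, Mul(Rational(1, 3), Pow(O, 2)), Mul(Rational(1, 3), Pow(d, 2))))
Function('K')(G) = 0
Mul(1, Function('K')(Function('b')(J, -1))) = Mul(1, 0) = 0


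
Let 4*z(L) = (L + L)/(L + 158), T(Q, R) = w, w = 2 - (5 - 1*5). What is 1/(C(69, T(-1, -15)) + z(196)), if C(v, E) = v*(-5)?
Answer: -177/61016 ≈ -0.0029009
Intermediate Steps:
w = 2 (w = 2 - (5 - 5) = 2 - 1*0 = 2 + 0 = 2)
T(Q, R) = 2
C(v, E) = -5*v
z(L) = L/(2*(158 + L)) (z(L) = ((L + L)/(L + 158))/4 = ((2*L)/(158 + L))/4 = (2*L/(158 + L))/4 = L/(2*(158 + L)))
1/(C(69, T(-1, -15)) + z(196)) = 1/(-5*69 + (½)*196/(158 + 196)) = 1/(-345 + (½)*196/354) = 1/(-345 + (½)*196*(1/354)) = 1/(-345 + 49/177) = 1/(-61016/177) = -177/61016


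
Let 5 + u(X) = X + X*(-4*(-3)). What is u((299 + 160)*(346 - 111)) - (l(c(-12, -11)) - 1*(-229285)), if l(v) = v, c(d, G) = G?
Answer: 1172966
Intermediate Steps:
u(X) = -5 + 13*X (u(X) = -5 + (X + X*(-4*(-3))) = -5 + (X + X*12) = -5 + (X + 12*X) = -5 + 13*X)
u((299 + 160)*(346 - 111)) - (l(c(-12, -11)) - 1*(-229285)) = (-5 + 13*((299 + 160)*(346 - 111))) - (-11 - 1*(-229285)) = (-5 + 13*(459*235)) - (-11 + 229285) = (-5 + 13*107865) - 1*229274 = (-5 + 1402245) - 229274 = 1402240 - 229274 = 1172966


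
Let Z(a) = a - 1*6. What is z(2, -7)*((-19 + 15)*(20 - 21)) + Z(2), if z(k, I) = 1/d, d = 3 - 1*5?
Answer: -6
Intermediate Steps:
d = -2 (d = 3 - 5 = -2)
Z(a) = -6 + a (Z(a) = a - 6 = -6 + a)
z(k, I) = -½ (z(k, I) = 1/(-2) = -½)
z(2, -7)*((-19 + 15)*(20 - 21)) + Z(2) = -(-19 + 15)*(20 - 21)/2 + (-6 + 2) = -(-2)*(-1) - 4 = -½*4 - 4 = -2 - 4 = -6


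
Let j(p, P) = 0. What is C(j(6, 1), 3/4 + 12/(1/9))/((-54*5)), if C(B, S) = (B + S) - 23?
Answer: -343/1080 ≈ -0.31759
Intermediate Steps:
C(B, S) = -23 + B + S
C(j(6, 1), 3/4 + 12/(1/9))/((-54*5)) = (-23 + 0 + (3/4 + 12/(1/9)))/((-54*5)) = (-23 + 0 + (3*(¼) + 12/(⅑)))/(-270) = (-23 + 0 + (¾ + 12*9))*(-1/270) = (-23 + 0 + (¾ + 108))*(-1/270) = (-23 + 0 + 435/4)*(-1/270) = (343/4)*(-1/270) = -343/1080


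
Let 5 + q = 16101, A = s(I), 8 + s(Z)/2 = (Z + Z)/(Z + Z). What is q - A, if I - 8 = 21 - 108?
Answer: 16110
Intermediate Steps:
I = -79 (I = 8 + (21 - 108) = 8 - 87 = -79)
s(Z) = -14 (s(Z) = -16 + 2*((Z + Z)/(Z + Z)) = -16 + 2*((2*Z)/((2*Z))) = -16 + 2*((2*Z)*(1/(2*Z))) = -16 + 2*1 = -16 + 2 = -14)
A = -14
q = 16096 (q = -5 + 16101 = 16096)
q - A = 16096 - 1*(-14) = 16096 + 14 = 16110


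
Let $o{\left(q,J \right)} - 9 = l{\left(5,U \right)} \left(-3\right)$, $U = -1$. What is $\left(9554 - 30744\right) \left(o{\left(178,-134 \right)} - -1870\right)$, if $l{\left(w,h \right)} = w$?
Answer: $-39498160$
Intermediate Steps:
$o{\left(q,J \right)} = -6$ ($o{\left(q,J \right)} = 9 + 5 \left(-3\right) = 9 - 15 = -6$)
$\left(9554 - 30744\right) \left(o{\left(178,-134 \right)} - -1870\right) = \left(9554 - 30744\right) \left(-6 - -1870\right) = - 21190 \left(-6 + \left(1950 - 80\right)\right) = - 21190 \left(-6 + 1870\right) = \left(-21190\right) 1864 = -39498160$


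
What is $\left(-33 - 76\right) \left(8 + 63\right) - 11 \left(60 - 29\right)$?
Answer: $-8080$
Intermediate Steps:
$\left(-33 - 76\right) \left(8 + 63\right) - 11 \left(60 - 29\right) = \left(-109\right) 71 - 341 = -7739 - 341 = -8080$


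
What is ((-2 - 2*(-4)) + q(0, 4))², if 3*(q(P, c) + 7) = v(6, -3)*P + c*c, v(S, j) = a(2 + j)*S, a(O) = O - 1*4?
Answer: 169/9 ≈ 18.778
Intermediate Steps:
a(O) = -4 + O (a(O) = O - 4 = -4 + O)
v(S, j) = S*(-2 + j) (v(S, j) = (-4 + (2 + j))*S = (-2 + j)*S = S*(-2 + j))
q(P, c) = -7 - 10*P + c²/3 (q(P, c) = -7 + ((6*(-2 - 3))*P + c*c)/3 = -7 + ((6*(-5))*P + c²)/3 = -7 + (-30*P + c²)/3 = -7 + (c² - 30*P)/3 = -7 + (-10*P + c²/3) = -7 - 10*P + c²/3)
((-2 - 2*(-4)) + q(0, 4))² = ((-2 - 2*(-4)) + (-7 - 10*0 + (⅓)*4²))² = ((-2 + 8) + (-7 + 0 + (⅓)*16))² = (6 + (-7 + 0 + 16/3))² = (6 - 5/3)² = (13/3)² = 169/9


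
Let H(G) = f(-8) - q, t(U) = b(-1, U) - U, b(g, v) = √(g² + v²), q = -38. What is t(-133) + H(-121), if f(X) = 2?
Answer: 173 + √17690 ≈ 306.00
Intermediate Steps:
t(U) = √(1 + U²) - U (t(U) = √((-1)² + U²) - U = √(1 + U²) - U)
H(G) = 40 (H(G) = 2 - 1*(-38) = 2 + 38 = 40)
t(-133) + H(-121) = (√(1 + (-133)²) - 1*(-133)) + 40 = (√(1 + 17689) + 133) + 40 = (√17690 + 133) + 40 = (133 + √17690) + 40 = 173 + √17690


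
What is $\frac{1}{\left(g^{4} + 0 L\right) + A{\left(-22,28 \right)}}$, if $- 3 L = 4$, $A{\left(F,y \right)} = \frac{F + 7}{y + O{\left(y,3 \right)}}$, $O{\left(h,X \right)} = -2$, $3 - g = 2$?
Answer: $\frac{26}{11} \approx 2.3636$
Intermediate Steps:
$g = 1$ ($g = 3 - 2 = 1$)
$A{\left(F,y \right)} = \frac{7 + F}{-2 + y}$ ($A{\left(F,y \right)} = \frac{F + 7}{y - 2} = \frac{7 + F}{-2 + y}$)
$L = - \frac{4}{3}$ ($L = \left(- \frac{1}{3}\right) 4 = - \frac{4}{3} \approx -1.3333$)
$\frac{1}{\left(g^{4} + 0 L\right) + A{\left(-22,28 \right)}} = \frac{1}{\left(1^{4} + 0 \left(- \frac{4}{3}\right)\right) + \frac{7 - 22}{-2 + 28}} = \frac{1}{\left(1 + 0\right) + \frac{1}{26} \left(-15\right)} = \frac{1}{1 + \frac{1}{26} \left(-15\right)} = \frac{1}{1 - \frac{15}{26}} = \frac{1}{\frac{11}{26}} = \frac{26}{11}$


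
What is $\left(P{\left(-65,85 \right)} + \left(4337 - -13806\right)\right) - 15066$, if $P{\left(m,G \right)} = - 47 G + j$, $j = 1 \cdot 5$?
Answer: $-913$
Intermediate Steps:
$j = 5$
$P{\left(m,G \right)} = 5 - 47 G$ ($P{\left(m,G \right)} = - 47 G + 5 = 5 - 47 G$)
$\left(P{\left(-65,85 \right)} + \left(4337 - -13806\right)\right) - 15066 = \left(\left(5 - 3995\right) + \left(4337 - -13806\right)\right) - 15066 = \left(\left(5 - 3995\right) + \left(4337 + 13806\right)\right) - 15066 = \left(-3990 + 18143\right) - 15066 = 14153 - 15066 = -913$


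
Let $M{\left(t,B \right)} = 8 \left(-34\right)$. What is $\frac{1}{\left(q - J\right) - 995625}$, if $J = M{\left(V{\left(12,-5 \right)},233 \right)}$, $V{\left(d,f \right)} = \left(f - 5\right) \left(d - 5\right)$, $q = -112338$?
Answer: $- \frac{1}{1107691} \approx -9.0278 \cdot 10^{-7}$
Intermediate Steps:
$V{\left(d,f \right)} = \left(-5 + d\right) \left(-5 + f\right)$ ($V{\left(d,f \right)} = \left(-5 + f\right) \left(-5 + d\right) = \left(-5 + d\right) \left(-5 + f\right)$)
$M{\left(t,B \right)} = -272$
$J = -272$
$\frac{1}{\left(q - J\right) - 995625} = \frac{1}{\left(-112338 - -272\right) - 995625} = \frac{1}{\left(-112338 + 272\right) - 995625} = \frac{1}{-112066 - 995625} = \frac{1}{-1107691} = - \frac{1}{1107691}$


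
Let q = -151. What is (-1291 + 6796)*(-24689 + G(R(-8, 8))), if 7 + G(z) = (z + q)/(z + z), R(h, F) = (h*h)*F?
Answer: -139212328215/1024 ≈ -1.3595e+8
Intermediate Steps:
R(h, F) = F*h² (R(h, F) = h²*F = F*h²)
G(z) = -7 + (-151 + z)/(2*z) (G(z) = -7 + (z - 151)/(z + z) = -7 + (-151 + z)/((2*z)) = -7 + (-151 + z)*(1/(2*z)) = -7 + (-151 + z)/(2*z))
(-1291 + 6796)*(-24689 + G(R(-8, 8))) = (-1291 + 6796)*(-24689 + (-151 - 104*(-8)²)/(2*((8*(-8)²)))) = 5505*(-24689 + (-151 - 104*64)/(2*((8*64)))) = 5505*(-24689 + (½)*(-151 - 13*512)/512) = 5505*(-24689 + (½)*(1/512)*(-151 - 6656)) = 5505*(-24689 + (½)*(1/512)*(-6807)) = 5505*(-24689 - 6807/1024) = 5505*(-25288343/1024) = -139212328215/1024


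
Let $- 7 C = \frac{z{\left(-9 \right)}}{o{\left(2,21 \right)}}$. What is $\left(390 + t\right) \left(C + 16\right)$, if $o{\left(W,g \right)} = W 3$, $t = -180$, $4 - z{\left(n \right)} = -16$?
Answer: $3260$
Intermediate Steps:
$z{\left(n \right)} = 20$ ($z{\left(n \right)} = 4 - -16 = 4 + 16 = 20$)
$o{\left(W,g \right)} = 3 W$
$C = - \frac{10}{21}$ ($C = - \frac{20 \frac{1}{3 \cdot 2}}{7} = - \frac{20 \cdot \frac{1}{6}}{7} = \left(- \frac{1}{7}\right) \frac{10}{3} = - \frac{10}{21} \approx -0.47619$)
$\left(390 + t\right) \left(C + 16\right) = \left(390 - 180\right) \left(- \frac{10}{21} + 16\right) = 210 \cdot \frac{326}{21} = 3260$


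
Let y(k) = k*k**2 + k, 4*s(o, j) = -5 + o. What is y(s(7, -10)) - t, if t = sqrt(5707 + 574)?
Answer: 5/8 - sqrt(6281) ≈ -78.628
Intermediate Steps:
s(o, j) = -5/4 + o/4 (s(o, j) = (-5 + o)/4 = -5/4 + o/4)
t = sqrt(6281) ≈ 79.253
y(k) = k + k**3 (y(k) = k**3 + k = k + k**3)
y(s(7, -10)) - t = ((-5/4 + (1/4)*7) + (-5/4 + (1/4)*7)**3) - sqrt(6281) = ((-5/4 + 7/4) + (-5/4 + 7/4)**3) - sqrt(6281) = (1/2 + (1/2)**3) - sqrt(6281) = (1/2 + 1/8) - sqrt(6281) = 5/8 - sqrt(6281)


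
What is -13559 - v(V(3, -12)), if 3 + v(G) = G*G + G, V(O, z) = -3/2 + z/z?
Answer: -54223/4 ≈ -13556.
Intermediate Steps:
V(O, z) = -½ (V(O, z) = -3*½ + 1 = -3/2 + 1 = -½)
v(G) = -3 + G + G² (v(G) = -3 + (G*G + G) = -3 + (G² + G) = -3 + (G + G²) = -3 + G + G²)
-13559 - v(V(3, -12)) = -13559 - (-3 - ½ + (-½)²) = -13559 - (-3 - ½ + ¼) = -13559 - 1*(-13/4) = -13559 + 13/4 = -54223/4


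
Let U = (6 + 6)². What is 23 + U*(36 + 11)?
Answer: 6791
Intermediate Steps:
U = 144 (U = 12² = 144)
23 + U*(36 + 11) = 23 + 144*(36 + 11) = 23 + 144*47 = 23 + 6768 = 6791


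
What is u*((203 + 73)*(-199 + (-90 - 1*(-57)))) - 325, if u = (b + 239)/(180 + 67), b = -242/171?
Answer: -871718363/14079 ≈ -61916.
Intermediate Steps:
b = -242/171 (b = -242*1/171 = -242/171 ≈ -1.4152)
u = 40627/42237 (u = (-242/171 + 239)/(180 + 67) = (40627/171)/247 = (40627/171)*(1/247) = 40627/42237 ≈ 0.96188)
u*((203 + 73)*(-199 + (-90 - 1*(-57)))) - 325 = 40627*((203 + 73)*(-199 + (-90 - 1*(-57))))/42237 - 325 = 40627*(276*(-199 + (-90 + 57)))/42237 - 325 = 40627*(276*(-199 - 33))/42237 - 325 = 40627*(276*(-232))/42237 - 325 = (40627/42237)*(-64032) - 325 = -867142688/14079 - 325 = -871718363/14079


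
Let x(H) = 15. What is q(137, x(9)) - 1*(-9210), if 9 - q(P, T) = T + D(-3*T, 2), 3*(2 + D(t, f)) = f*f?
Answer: 27614/3 ≈ 9204.7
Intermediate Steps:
D(t, f) = -2 + f**2/3 (D(t, f) = -2 + (f*f)/3 = -2 + f**2/3)
q(P, T) = 29/3 - T (q(P, T) = 9 - (T + (-2 + (1/3)*2**2)) = 9 - (T + (-2 + (1/3)*4)) = 9 - (T + (-2 + 4/3)) = 9 - (T - 2/3) = 9 - (-2/3 + T) = 9 + (2/3 - T) = 29/3 - T)
q(137, x(9)) - 1*(-9210) = (29/3 - 1*15) - 1*(-9210) = (29/3 - 15) + 9210 = -16/3 + 9210 = 27614/3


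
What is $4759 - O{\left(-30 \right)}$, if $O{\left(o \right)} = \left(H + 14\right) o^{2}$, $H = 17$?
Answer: $-23141$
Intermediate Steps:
$O{\left(o \right)} = 31 o^{2}$ ($O{\left(o \right)} = \left(17 + 14\right) o^{2} = 31 o^{2}$)
$4759 - O{\left(-30 \right)} = 4759 - 31 \left(-30\right)^{2} = 4759 - 31 \cdot 900 = 4759 - 27900 = -23141$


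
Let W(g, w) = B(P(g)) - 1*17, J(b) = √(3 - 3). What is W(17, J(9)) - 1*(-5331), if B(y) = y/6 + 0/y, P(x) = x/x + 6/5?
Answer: 159431/30 ≈ 5314.4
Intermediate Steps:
P(x) = 11/5 (P(x) = 1 + 6*(⅕) = 1 + 6/5 = 11/5)
B(y) = y/6 (B(y) = y*(⅙) + 0 = y/6 + 0 = y/6)
J(b) = 0 (J(b) = √0 = 0)
W(g, w) = -499/30 (W(g, w) = (⅙)*(11/5) - 1*17 = 11/30 - 17 = -499/30)
W(17, J(9)) - 1*(-5331) = -499/30 - 1*(-5331) = -499/30 + 5331 = 159431/30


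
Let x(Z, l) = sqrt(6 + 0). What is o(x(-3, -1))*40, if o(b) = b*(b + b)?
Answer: 480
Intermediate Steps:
x(Z, l) = sqrt(6)
o(b) = 2*b**2 (o(b) = b*(2*b) = 2*b**2)
o(x(-3, -1))*40 = (2*(sqrt(6))**2)*40 = (2*6)*40 = 12*40 = 480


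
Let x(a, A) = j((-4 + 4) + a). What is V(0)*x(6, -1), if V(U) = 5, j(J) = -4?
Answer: -20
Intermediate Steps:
x(a, A) = -4
V(0)*x(6, -1) = 5*(-4) = -20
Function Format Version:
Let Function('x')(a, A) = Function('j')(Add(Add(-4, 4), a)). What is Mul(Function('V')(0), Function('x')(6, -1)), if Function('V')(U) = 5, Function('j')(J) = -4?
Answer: -20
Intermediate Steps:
Function('x')(a, A) = -4
Mul(Function('V')(0), Function('x')(6, -1)) = Mul(5, -4) = -20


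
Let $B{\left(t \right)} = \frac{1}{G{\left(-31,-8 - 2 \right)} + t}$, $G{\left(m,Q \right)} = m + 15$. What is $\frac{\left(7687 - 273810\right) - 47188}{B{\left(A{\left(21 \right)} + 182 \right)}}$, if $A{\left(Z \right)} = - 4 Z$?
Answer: $-25691502$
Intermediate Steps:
$G{\left(m,Q \right)} = 15 + m$
$B{\left(t \right)} = \frac{1}{-16 + t}$ ($B{\left(t \right)} = \frac{1}{\left(15 - 31\right) + t} = \frac{1}{-16 + t}$)
$\frac{\left(7687 - 273810\right) - 47188}{B{\left(A{\left(21 \right)} + 182 \right)}} = \frac{\left(7687 - 273810\right) - 47188}{\frac{1}{-16 + \left(\left(-4\right) 21 + 182\right)}} = \frac{-266123 - 47188}{\frac{1}{-16 + \left(-84 + 182\right)}} = - \frac{313311}{\frac{1}{-16 + 98}} = - \frac{313311}{\frac{1}{82}} = - 313311 \frac{1}{\frac{1}{82}} = \left(-313311\right) 82 = -25691502$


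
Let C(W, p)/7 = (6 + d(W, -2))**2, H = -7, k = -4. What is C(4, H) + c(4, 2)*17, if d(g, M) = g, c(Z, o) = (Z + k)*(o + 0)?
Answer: 700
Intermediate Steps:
c(Z, o) = o*(-4 + Z) (c(Z, o) = (Z - 4)*(o + 0) = (-4 + Z)*o = o*(-4 + Z))
C(W, p) = 7*(6 + W)**2
C(4, H) + c(4, 2)*17 = 7*(6 + 4)**2 + (2*(-4 + 4))*17 = 7*10**2 + (2*0)*17 = 7*100 + 0*17 = 700 + 0 = 700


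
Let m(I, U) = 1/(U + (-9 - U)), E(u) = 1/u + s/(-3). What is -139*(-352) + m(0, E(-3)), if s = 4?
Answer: 440351/9 ≈ 48928.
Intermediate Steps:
E(u) = -4/3 + 1/u (E(u) = 1/u + 4/(-3) = 1/u + 4*(-1/3) = 1/u - 4/3 = -4/3 + 1/u)
m(I, U) = -1/9 (m(I, U) = 1/(-9) = -1/9)
-139*(-352) + m(0, E(-3)) = -139*(-352) - 1/9 = 48928 - 1/9 = 440351/9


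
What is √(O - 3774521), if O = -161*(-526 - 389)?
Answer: I*√3627206 ≈ 1904.5*I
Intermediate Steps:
O = 147315 (O = -161*(-915) = 147315)
√(O - 3774521) = √(147315 - 3774521) = √(-3627206) = I*√3627206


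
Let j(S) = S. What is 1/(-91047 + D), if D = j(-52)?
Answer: -1/91099 ≈ -1.0977e-5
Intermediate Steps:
D = -52
1/(-91047 + D) = 1/(-91047 - 52) = 1/(-91099) = -1/91099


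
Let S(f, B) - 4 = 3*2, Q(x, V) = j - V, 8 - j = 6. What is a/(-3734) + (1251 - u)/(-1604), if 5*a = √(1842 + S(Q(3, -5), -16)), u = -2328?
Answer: -3579/1604 - √463/9335 ≈ -2.2336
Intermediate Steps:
j = 2 (j = 8 - 1*6 = 8 - 6 = 2)
Q(x, V) = 2 - V
S(f, B) = 10 (S(f, B) = 4 + 3*2 = 4 + 6 = 10)
a = 2*√463/5 (a = √(1842 + 10)/5 = √1852/5 = (2*√463)/5 = 2*√463/5 ≈ 8.6070)
a/(-3734) + (1251 - u)/(-1604) = (2*√463/5)/(-3734) + (1251 - 1*(-2328))/(-1604) = (2*√463/5)*(-1/3734) + (1251 + 2328)*(-1/1604) = -√463/9335 + 3579*(-1/1604) = -√463/9335 - 3579/1604 = -3579/1604 - √463/9335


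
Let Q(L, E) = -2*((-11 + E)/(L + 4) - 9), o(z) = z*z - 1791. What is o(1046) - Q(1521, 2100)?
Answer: 1665772353/1525 ≈ 1.0923e+6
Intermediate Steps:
o(z) = -1791 + z² (o(z) = z² - 1791 = -1791 + z²)
Q(L, E) = 18 - 2*(-11 + E)/(4 + L) (Q(L, E) = -2*((-11 + E)/(4 + L) - 9) = -2*(-9 + (-11 + E)/(4 + L)) = 18 - 2*(-11 + E)/(4 + L))
o(1046) - Q(1521, 2100) = (-1791 + 1046²) - 2*(47 - 1*2100 + 9*1521)/(4 + 1521) = (-1791 + 1094116) - 2*(47 - 2100 + 13689)/1525 = 1092325 - 2*11636/1525 = 1092325 - 1*23272/1525 = 1092325 - 23272/1525 = 1665772353/1525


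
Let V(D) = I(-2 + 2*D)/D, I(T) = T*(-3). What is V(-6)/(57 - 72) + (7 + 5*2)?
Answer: 262/15 ≈ 17.467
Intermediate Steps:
I(T) = -3*T
V(D) = (6 - 6*D)/D (V(D) = (-3*(-2 + 2*D))/D = (6 - 6*D)/D)
V(-6)/(57 - 72) + (7 + 5*2) = (-6 + 6/(-6))/(57 - 72) + (7 + 5*2) = (-6 + 6*(-1/6))/(-15) + (7 + 10) = (-6 - 1)*(-1/15) + 17 = -7*(-1/15) + 17 = 7/15 + 17 = 262/15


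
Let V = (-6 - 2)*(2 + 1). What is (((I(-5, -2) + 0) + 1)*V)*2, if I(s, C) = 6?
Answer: -336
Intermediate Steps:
V = -24 (V = -8*3 = -24)
(((I(-5, -2) + 0) + 1)*V)*2 = (((6 + 0) + 1)*(-24))*2 = ((6 + 1)*(-24))*2 = (7*(-24))*2 = -168*2 = -336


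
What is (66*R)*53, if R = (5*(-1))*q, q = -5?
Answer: 87450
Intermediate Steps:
R = 25 (R = (5*(-1))*(-5) = -5*(-5) = 25)
(66*R)*53 = (66*25)*53 = 1650*53 = 87450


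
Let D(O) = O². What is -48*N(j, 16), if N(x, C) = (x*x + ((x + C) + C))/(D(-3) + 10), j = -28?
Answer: -37824/19 ≈ -1990.7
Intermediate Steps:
N(x, C) = x/19 + x²/19 + 2*C/19 (N(x, C) = (x*x + ((x + C) + C))/((-3)² + 10) = (x² + ((C + x) + C))/(9 + 10) = (x² + (x + 2*C))/19 = (x + x² + 2*C)*(1/19) = x/19 + x²/19 + 2*C/19)
-48*N(j, 16) = -48*((1/19)*(-28) + (1/19)*(-28)² + (2/19)*16) = -48*(-28/19 + (1/19)*784 + 32/19) = -48*(-28/19 + 784/19 + 32/19) = -48*788/19 = -37824/19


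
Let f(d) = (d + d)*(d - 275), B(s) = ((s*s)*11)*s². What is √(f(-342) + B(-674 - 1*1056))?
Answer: 2*√24632988733007 ≈ 9.9263e+6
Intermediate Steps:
B(s) = 11*s⁴ (B(s) = (s²*11)*s² = (11*s²)*s² = 11*s⁴)
f(d) = 2*d*(-275 + d) (f(d) = (2*d)*(-275 + d) = 2*d*(-275 + d))
√(f(-342) + B(-674 - 1*1056)) = √(2*(-342)*(-275 - 342) + 11*(-674 - 1*1056)⁴) = √(2*(-342)*(-617) + 11*(-674 - 1056)⁴) = √(422028 + 11*(-1730)⁴) = √(422028 + 11*8957450410000) = √(422028 + 98531954510000) = √98531954932028 = 2*√24632988733007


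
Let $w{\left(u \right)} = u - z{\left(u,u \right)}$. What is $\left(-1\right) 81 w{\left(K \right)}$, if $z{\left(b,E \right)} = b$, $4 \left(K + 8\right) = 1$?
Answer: $0$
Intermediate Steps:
$K = - \frac{31}{4}$ ($K = -8 + \frac{1}{4} \cdot 1 = -8 + \frac{1}{4} = - \frac{31}{4} \approx -7.75$)
$w{\left(u \right)} = 0$ ($w{\left(u \right)} = u - u = 0$)
$\left(-1\right) 81 w{\left(K \right)} = \left(-1\right) 81 \cdot 0 = \left(-81\right) 0 = 0$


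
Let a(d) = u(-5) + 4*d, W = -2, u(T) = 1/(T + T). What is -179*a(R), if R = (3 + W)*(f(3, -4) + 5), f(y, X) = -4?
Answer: -6981/10 ≈ -698.10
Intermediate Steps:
u(T) = 1/(2*T)
R = 1 (R = (3 - 2)*(-4 + 5) = 1*1 = 1)
a(d) = -⅒ + 4*d (a(d) = (½)/(-5) + 4*d = (½)*(-⅕) + 4*d = -⅒ + 4*d)
-179*a(R) = -179*(-⅒ + 4*1) = -179*(-⅒ + 4) = -179*39/10 = -6981/10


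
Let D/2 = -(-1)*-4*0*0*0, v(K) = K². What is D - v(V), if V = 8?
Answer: -64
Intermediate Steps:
D = 0 (D = 2*(-(-1)*-4*0*0*0) = 2*(-(-1)*0*0*0) = 2*(-(-1)*0*0) = 2*(-1*0*0) = 2*(0*0) = 2*0 = 0)
D - v(V) = 0 - 1*8² = 0 - 1*64 = 0 - 64 = -64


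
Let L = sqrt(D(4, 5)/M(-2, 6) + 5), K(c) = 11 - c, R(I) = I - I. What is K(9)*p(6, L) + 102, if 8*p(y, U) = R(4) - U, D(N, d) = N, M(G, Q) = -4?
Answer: 203/2 ≈ 101.50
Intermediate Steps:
R(I) = 0
L = 2 (L = sqrt(4/(-4) + 5) = sqrt(4*(-1/4) + 5) = sqrt(-1 + 5) = sqrt(4) = 2)
p(y, U) = -U/8 (p(y, U) = (0 - U)/8 = (-U)/8 = -U/8)
K(9)*p(6, L) + 102 = (11 - 1*9)*(-1/8*2) + 102 = (11 - 9)*(-1/4) + 102 = 2*(-1/4) + 102 = -1/2 + 102 = 203/2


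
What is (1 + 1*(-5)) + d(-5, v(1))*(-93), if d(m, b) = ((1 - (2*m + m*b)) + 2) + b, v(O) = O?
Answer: -1771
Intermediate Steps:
d(m, b) = 3 + b - 2*m - b*m (d(m, b) = ((1 - (2*m + b*m)) + 2) + b = ((1 + (-2*m - b*m)) + 2) + b = ((1 - 2*m - b*m) + 2) + b = (3 - 2*m - b*m) + b = 3 + b - 2*m - b*m)
(1 + 1*(-5)) + d(-5, v(1))*(-93) = (1 + 1*(-5)) + (3 + 1 - 2*(-5) - 1*1*(-5))*(-93) = (1 - 5) + (3 + 1 + 10 + 5)*(-93) = -4 + 19*(-93) = -4 - 1767 = -1771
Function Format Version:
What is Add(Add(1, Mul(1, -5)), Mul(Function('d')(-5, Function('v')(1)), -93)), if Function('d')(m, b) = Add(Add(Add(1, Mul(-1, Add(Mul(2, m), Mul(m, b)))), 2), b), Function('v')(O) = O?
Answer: -1771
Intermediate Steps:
Function('d')(m, b) = Add(3, b, Mul(-2, m), Mul(-1, b, m)) (Function('d')(m, b) = Add(Add(Add(1, Mul(-1, Add(Mul(2, m), Mul(b, m)))), 2), b) = Add(Add(Add(1, Add(Mul(-2, m), Mul(-1, b, m))), 2), b) = Add(Add(Add(1, Mul(-2, m), Mul(-1, b, m)), 2), b) = Add(Add(3, Mul(-2, m), Mul(-1, b, m)), b) = Add(3, b, Mul(-2, m), Mul(-1, b, m)))
Add(Add(1, Mul(1, -5)), Mul(Function('d')(-5, Function('v')(1)), -93)) = Add(Add(1, Mul(1, -5)), Mul(Add(3, 1, Mul(-2, -5), Mul(-1, 1, -5)), -93)) = Add(Add(1, -5), Mul(Add(3, 1, 10, 5), -93)) = Add(-4, Mul(19, -93)) = Add(-4, -1767) = -1771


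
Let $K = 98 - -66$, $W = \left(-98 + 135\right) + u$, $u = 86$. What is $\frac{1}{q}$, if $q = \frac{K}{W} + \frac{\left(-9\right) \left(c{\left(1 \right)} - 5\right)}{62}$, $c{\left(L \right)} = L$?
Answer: $\frac{93}{178} \approx 0.52247$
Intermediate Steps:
$W = 123$ ($W = \left(-98 + 135\right) + 86 = 37 + 86 = 123$)
$K = 164$ ($K = 98 + 66 = 164$)
$q = \frac{178}{93}$ ($q = \frac{164}{123} + \frac{\left(-9\right) \left(1 - 5\right)}{62} = 164 \cdot \frac{1}{123} + \left(-9\right) \left(-4\right) \frac{1}{62} = \frac{4}{3} + 36 \cdot \frac{1}{62} = \frac{4}{3} + \frac{18}{31} = \frac{178}{93} \approx 1.914$)
$\frac{1}{q} = \frac{1}{\frac{178}{93}} = \frac{93}{178}$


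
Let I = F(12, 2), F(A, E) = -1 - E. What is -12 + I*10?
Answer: -42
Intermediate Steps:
I = -3 (I = -1 - 1*2 = -1 - 2 = -3)
-12 + I*10 = -12 - 3*10 = -12 - 30 = -42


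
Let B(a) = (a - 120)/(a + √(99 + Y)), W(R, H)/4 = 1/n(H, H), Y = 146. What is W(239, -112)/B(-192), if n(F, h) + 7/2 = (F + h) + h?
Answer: -64/8827 + √5/3783 ≈ -0.0066594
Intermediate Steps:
n(F, h) = -7/2 + F + 2*h (n(F, h) = -7/2 + ((F + h) + h) = -7/2 + (F + 2*h) = -7/2 + F + 2*h)
W(R, H) = 4/(-7/2 + 3*H) (W(R, H) = 4/(-7/2 + H + 2*H) = 4/(-7/2 + 3*H))
B(a) = (-120 + a)/(a + 7*√5) (B(a) = (a - 120)/(a + √(99 + 146)) = (-120 + a)/(a + √245) = (-120 + a)/(a + 7*√5))
W(239, -112)/B(-192) = (8/(-7 + 6*(-112)))/(((-120 - 192)/(-192 + 7*√5))) = (8/(-7 - 672))/((-312/(-192 + 7*√5))) = (8/(-679))/((-312/(-192 + 7*√5))) = (8*(-1/679))*(8/13 - 7*√5/312) = -8*(8/13 - 7*√5/312)/679 = -64/8827 + √5/3783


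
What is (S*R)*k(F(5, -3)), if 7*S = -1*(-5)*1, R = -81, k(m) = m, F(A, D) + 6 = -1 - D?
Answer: 1620/7 ≈ 231.43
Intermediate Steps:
F(A, D) = -7 - D (F(A, D) = -6 + (-1 - D) = -7 - D)
S = 5/7 (S = (-1*(-5)*1)/7 = (5*1)/7 = (1/7)*5 = 5/7 ≈ 0.71429)
(S*R)*k(F(5, -3)) = ((5/7)*(-81))*(-7 - 1*(-3)) = -405*(-7 + 3)/7 = -405/7*(-4) = 1620/7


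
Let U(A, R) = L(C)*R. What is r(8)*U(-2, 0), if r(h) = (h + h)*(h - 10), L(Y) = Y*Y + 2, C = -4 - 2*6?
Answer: 0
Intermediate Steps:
C = -16 (C = -4 - 12 = -16)
L(Y) = 2 + Y² (L(Y) = Y² + 2 = 2 + Y²)
r(h) = 2*h*(-10 + h) (r(h) = (2*h)*(-10 + h) = 2*h*(-10 + h))
U(A, R) = 258*R (U(A, R) = (2 + (-16)²)*R = (2 + 256)*R = 258*R)
r(8)*U(-2, 0) = (2*8*(-10 + 8))*(258*0) = (2*8*(-2))*0 = -32*0 = 0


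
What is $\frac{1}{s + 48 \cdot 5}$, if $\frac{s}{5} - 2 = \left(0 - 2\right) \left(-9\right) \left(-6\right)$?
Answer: $- \frac{1}{290} \approx -0.0034483$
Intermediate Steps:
$s = -530$ ($s = 10 + 5 \left(0 - 2\right) \left(-9\right) \left(-6\right) = 10 + 5 \left(-2\right) \left(-9\right) \left(-6\right) = 10 + 5 \cdot 18 \left(-6\right) = 10 + 5 \left(-108\right) = 10 - 540 = -530$)
$\frac{1}{s + 48 \cdot 5} = \frac{1}{-530 + 48 \cdot 5} = \frac{1}{-530 + 240} = \frac{1}{-290} = - \frac{1}{290}$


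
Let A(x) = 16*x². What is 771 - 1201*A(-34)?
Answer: -22212925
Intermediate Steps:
771 - 1201*A(-34) = 771 - 19216*(-34)² = 771 - 19216*1156 = 771 - 1201*18496 = 771 - 22213696 = -22212925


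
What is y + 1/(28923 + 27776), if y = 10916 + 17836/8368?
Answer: 1295046609061/118614308 ≈ 10918.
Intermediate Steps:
y = 22840731/2092 (y = 10916 + 17836*(1/8368) = 10916 + 4459/2092 = 22840731/2092 ≈ 10918.)
y + 1/(28923 + 27776) = 22840731/2092 + 1/(28923 + 27776) = 22840731/2092 + 1/56699 = 1295046609061/118614308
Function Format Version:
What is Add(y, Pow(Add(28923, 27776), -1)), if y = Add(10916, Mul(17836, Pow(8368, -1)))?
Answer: Rational(1295046609061, 118614308) ≈ 10918.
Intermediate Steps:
y = Rational(22840731, 2092) (y = Add(10916, Mul(17836, Rational(1, 8368))) = Add(10916, Rational(4459, 2092)) = Rational(22840731, 2092) ≈ 10918.)
Add(y, Pow(Add(28923, 27776), -1)) = Add(Rational(22840731, 2092), Pow(Add(28923, 27776), -1)) = Add(Rational(22840731, 2092), Pow(56699, -1)) = Add(Rational(22840731, 2092), Rational(1, 56699)) = Rational(1295046609061, 118614308)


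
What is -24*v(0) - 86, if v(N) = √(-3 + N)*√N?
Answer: -86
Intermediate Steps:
v(N) = √N*√(-3 + N)
-24*v(0) - 86 = -24*√0*√(-3 + 0) - 86 = -0*√(-3) - 86 = -0*I*√3 - 86 = -24*0 - 86 = 0 - 86 = -86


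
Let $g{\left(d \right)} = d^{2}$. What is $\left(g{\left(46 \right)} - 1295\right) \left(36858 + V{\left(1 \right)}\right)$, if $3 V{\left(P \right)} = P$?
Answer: $\frac{90782075}{3} \approx 3.0261 \cdot 10^{7}$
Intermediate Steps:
$V{\left(P \right)} = \frac{P}{3}$
$\left(g{\left(46 \right)} - 1295\right) \left(36858 + V{\left(1 \right)}\right) = \left(46^{2} - 1295\right) \left(36858 + \frac{1}{3} \cdot 1\right) = \left(2116 - 1295\right) \left(36858 + \frac{1}{3}\right) = 821 \cdot \frac{110575}{3} = \frac{90782075}{3}$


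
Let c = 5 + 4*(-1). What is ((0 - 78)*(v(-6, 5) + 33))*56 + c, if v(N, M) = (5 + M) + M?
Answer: -209663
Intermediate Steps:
v(N, M) = 5 + 2*M
c = 1 (c = 5 - 4 = 1)
((0 - 78)*(v(-6, 5) + 33))*56 + c = ((0 - 78)*((5 + 2*5) + 33))*56 + 1 = -78*((5 + 10) + 33)*56 + 1 = -78*(15 + 33)*56 + 1 = -78*48*56 + 1 = -3744*56 + 1 = -209664 + 1 = -209663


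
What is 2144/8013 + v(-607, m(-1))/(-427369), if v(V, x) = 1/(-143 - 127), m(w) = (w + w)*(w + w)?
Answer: 82465124911/308205701730 ≈ 0.26757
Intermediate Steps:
m(w) = 4*w² (m(w) = (2*w)*(2*w) = 4*w²)
v(V, x) = -1/270 (v(V, x) = 1/(-270) = -1/270)
2144/8013 + v(-607, m(-1))/(-427369) = 2144/8013 - 1/270/(-427369) = 2144*(1/8013) - 1/270*(-1/427369) = 2144/8013 + 1/115389630 = 82465124911/308205701730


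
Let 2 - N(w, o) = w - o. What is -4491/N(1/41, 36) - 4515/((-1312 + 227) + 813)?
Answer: -4783753/47056 ≈ -101.66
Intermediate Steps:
N(w, o) = 2 + o - w (N(w, o) = 2 - (w - o) = 2 + (o - w) = 2 + o - w)
-4491/N(1/41, 36) - 4515/((-1312 + 227) + 813) = -4491/(2 + 36 - 1/41) - 4515/((-1312 + 227) + 813) = -4491/(2 + 36 - 1*1/41) - 4515/(-1085 + 813) = -4491/(2 + 36 - 1/41) - 4515/(-272) = -4491/1557/41 - 4515*(-1/272) = -4491*41/1557 + 4515/272 = -20459/173 + 4515/272 = -4783753/47056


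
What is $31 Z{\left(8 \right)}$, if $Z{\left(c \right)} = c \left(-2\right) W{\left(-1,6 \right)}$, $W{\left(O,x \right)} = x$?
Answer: $-2976$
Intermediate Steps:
$Z{\left(c \right)} = - 12 c$ ($Z{\left(c \right)} = c \left(-2\right) 6 = - 2 c 6 = - 12 c$)
$31 Z{\left(8 \right)} = 31 \left(\left(-12\right) 8\right) = 31 \left(-96\right) = -2976$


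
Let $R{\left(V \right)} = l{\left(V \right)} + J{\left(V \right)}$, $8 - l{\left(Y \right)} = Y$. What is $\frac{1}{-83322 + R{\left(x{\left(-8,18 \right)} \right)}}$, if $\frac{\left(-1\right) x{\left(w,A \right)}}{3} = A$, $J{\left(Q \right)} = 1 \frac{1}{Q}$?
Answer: $- \frac{54}{4496041} \approx -1.2011 \cdot 10^{-5}$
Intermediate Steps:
$l{\left(Y \right)} = 8 - Y$
$J{\left(Q \right)} = \frac{1}{Q}$
$x{\left(w,A \right)} = - 3 A$
$R{\left(V \right)} = 8 + \frac{1}{V} - V$ ($R{\left(V \right)} = \left(8 - V\right) + \frac{1}{V} = 8 + \frac{1}{V} - V$)
$\frac{1}{-83322 + R{\left(x{\left(-8,18 \right)} \right)}} = \frac{1}{-83322 + \left(8 + \frac{1}{\left(-3\right) 18} - \left(-3\right) 18\right)} = \frac{1}{-83322 + \left(8 + \frac{1}{-54} - -54\right)} = \frac{1}{-83322 + \left(8 - \frac{1}{54} + 54\right)} = \frac{1}{-83322 + \frac{3347}{54}} = \frac{1}{- \frac{4496041}{54}} = - \frac{54}{4496041}$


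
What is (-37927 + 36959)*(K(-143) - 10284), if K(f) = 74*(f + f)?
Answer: 30441664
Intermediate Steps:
K(f) = 148*f (K(f) = 74*(2*f) = 148*f)
(-37927 + 36959)*(K(-143) - 10284) = (-37927 + 36959)*(148*(-143) - 10284) = -968*(-21164 - 10284) = -968*(-31448) = 30441664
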